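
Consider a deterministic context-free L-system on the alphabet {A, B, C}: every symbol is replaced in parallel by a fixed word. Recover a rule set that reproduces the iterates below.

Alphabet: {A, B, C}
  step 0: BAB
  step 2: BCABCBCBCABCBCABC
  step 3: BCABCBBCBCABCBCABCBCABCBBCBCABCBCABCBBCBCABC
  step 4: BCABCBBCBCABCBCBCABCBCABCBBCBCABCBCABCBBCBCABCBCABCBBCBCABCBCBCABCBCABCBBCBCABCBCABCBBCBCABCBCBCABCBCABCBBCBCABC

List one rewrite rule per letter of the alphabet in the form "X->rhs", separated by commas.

A->BBC, B->BC, C->ABC

  step 3 ⇒ step 4: BCABCBBCBCABCBCABCBCABCBBCBCABCBCABCBBCBCABC ⇒ BC·ABC·BBC·BC·ABC·BC·BC·ABC·BC·ABC·BBC·BC·ABC·BC·ABC·BBC·BC·ABC·BC·ABC·BBC·BC·ABC·BC·BC·ABC·BC·ABC·BBC·BC·ABC·BC·ABC·BBC·BC·ABC·BC·BC·ABC·BC·ABC·BBC·BC·ABC
    A ↦ BBC
    B ↦ BC
    C ↦ ABC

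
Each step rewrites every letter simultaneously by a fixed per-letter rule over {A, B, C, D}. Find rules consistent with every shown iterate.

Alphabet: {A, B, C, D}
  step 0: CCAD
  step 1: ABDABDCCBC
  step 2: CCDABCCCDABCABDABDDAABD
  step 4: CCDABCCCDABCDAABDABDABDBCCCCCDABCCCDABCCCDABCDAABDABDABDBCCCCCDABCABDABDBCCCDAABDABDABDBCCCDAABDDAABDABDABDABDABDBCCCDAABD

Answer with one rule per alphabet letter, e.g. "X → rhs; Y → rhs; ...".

A->CC, B->DA, C->ABD, D->BC

  step 1 ⇒ step 2: ABDABDCCBC ⇒ CC·DA·BC·CC·DA·BC·ABD·ABD·DA·ABD
    A ↦ CC
    B ↦ DA
    C ↦ ABD
    D ↦ BC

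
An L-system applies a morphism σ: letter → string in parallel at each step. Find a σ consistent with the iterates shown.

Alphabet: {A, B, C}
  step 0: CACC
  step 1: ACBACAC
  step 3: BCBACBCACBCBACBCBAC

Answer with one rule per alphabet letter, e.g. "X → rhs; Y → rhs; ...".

A->B, B->BC, C->AC

  step 0 ⇒ step 1: CACC ⇒ AC·B·AC·AC
    A ↦ B
    C ↦ AC
    B ↦ BC  (constrained at step 1)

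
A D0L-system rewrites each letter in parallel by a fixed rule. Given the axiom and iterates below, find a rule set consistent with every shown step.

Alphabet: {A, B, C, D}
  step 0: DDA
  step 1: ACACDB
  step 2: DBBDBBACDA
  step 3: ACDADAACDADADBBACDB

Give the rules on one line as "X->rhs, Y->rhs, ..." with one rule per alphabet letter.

A->DB, B->DA, C->B, D->AC

  step 2 ⇒ step 3: DBBDBBACDA ⇒ AC·DA·DA·AC·DA·DA·DB·B·AC·DB
    A ↦ DB
    B ↦ DA
    C ↦ B
    D ↦ AC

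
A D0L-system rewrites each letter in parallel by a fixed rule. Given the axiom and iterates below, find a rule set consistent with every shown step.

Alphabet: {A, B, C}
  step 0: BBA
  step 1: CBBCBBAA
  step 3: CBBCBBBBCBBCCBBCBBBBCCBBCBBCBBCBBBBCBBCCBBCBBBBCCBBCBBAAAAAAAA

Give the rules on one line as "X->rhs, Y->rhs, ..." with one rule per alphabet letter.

A->AA, B->CBB, C->BBC

  step 0 ⇒ step 1: BBA ⇒ CBB·CBB·AA
    A ↦ AA
    B ↦ CBB
    C ↦ BBC  (constrained at step 1)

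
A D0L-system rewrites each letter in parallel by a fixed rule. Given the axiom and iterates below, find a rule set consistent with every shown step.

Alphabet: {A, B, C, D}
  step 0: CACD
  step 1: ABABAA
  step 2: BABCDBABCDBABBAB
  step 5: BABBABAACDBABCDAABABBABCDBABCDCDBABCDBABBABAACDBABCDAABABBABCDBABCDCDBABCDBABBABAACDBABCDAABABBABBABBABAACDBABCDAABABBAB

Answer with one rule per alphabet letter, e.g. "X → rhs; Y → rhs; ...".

A->BAB, B->CD, C->A, D->A

  step 1 ⇒ step 2: ABABAA ⇒ BAB·CD·BAB·CD·BAB·BAB
    A ↦ BAB
    B ↦ CD
  step 0 ⇒ step 1: CACD ⇒ A·BAB·A·A
    C ↦ A
  step 0 ⇒ step 1: CACD ⇒ A·BAB·A·A
    D ↦ A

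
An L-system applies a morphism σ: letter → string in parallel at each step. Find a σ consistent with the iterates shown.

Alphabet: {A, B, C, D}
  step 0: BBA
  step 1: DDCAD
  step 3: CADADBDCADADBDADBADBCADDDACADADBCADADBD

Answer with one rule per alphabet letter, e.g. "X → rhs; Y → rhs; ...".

A->CAD, B->D, C->DDA, D->ADB

  step 0 ⇒ step 1: BBA ⇒ D·D·CAD
    A ↦ CAD
    B ↦ D
    C ↦ DDA  (constrained at step 1)
    D ↦ ADB  (constrained at step 1)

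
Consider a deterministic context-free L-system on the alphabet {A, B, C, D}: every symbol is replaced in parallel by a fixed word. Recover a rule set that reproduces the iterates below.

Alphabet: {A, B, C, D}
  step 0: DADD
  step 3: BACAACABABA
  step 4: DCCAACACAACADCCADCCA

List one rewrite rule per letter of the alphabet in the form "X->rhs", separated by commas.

  step 3 ⇒ step 4: BACAACABABA ⇒ DC·CA·A·CA·CA·A·CA·DC·CA·DC·CA
    A ↦ CA
    B ↦ DC
    C ↦ A
    D ↦ B  (constrained at step 0)

A->CA, B->DC, C->A, D->B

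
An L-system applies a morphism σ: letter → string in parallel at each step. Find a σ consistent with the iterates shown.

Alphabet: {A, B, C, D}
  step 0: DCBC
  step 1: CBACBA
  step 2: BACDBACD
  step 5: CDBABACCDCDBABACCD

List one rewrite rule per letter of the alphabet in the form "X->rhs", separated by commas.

  step 1 ⇒ step 2: CBACBA ⇒ BA·C·D·BA·C·D
    A ↦ D
    B ↦ C
    C ↦ BA
  step 0 ⇒ step 1: DCBC ⇒ C·BA·C·BA
    D ↦ C

A->D, B->C, C->BA, D->C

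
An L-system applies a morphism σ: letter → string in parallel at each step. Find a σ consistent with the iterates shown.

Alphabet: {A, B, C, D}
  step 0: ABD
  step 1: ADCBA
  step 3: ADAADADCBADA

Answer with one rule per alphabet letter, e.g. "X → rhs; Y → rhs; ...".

  step 0 ⇒ step 1: ABD ⇒ AD·CB·A
    A ↦ AD
    B ↦ CB
    D ↦ A
    C ↦ D  (constrained at step 1)

A->AD, B->CB, C->D, D->A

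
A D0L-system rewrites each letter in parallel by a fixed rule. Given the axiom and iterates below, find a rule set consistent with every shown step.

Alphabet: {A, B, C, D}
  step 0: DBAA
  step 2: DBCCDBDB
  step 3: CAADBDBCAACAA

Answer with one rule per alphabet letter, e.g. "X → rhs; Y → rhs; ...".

  step 2 ⇒ step 3: DBCCDBDB ⇒ CA·A·DB·DB·CA·A·CA·A
    B ↦ A
    C ↦ DB
    D ↦ CA
    A ↦ C  (constrained at step 0)

A->C, B->A, C->DB, D->CA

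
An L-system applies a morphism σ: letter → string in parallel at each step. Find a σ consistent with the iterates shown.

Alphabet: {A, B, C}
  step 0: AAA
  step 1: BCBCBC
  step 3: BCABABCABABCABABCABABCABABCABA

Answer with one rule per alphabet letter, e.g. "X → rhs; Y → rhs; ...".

  step 0 ⇒ step 1: AAA ⇒ BC·BC·BC
    A ↦ BC
    B ↦ ABA  (constrained at step 1)
    C ↦ B  (constrained at step 1)

A->BC, B->ABA, C->B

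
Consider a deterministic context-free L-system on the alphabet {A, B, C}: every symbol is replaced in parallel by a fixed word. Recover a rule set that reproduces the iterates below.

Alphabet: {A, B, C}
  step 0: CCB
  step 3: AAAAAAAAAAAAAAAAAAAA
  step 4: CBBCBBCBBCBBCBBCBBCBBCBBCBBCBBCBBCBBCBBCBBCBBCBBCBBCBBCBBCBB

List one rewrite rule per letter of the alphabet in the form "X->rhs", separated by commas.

  step 3 ⇒ step 4: AAAAAAAAAAAAAAAAAAAA ⇒ CBB·CBB·CBB·CBB·CBB·CBB·CBB·CBB·CBB·CBB·CBB·CBB·CBB·CBB·CBB·CBB·CBB·CBB·CBB·CBB
    A ↦ CBB
    B ↦ A  (constrained at step 0)
    C ↦ AA  (constrained at step 0)

A->CBB, B->A, C->AA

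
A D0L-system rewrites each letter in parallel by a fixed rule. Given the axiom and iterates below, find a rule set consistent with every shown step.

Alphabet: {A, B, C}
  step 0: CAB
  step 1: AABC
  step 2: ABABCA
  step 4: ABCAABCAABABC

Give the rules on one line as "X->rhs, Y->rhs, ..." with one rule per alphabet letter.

  step 1 ⇒ step 2: AABC ⇒ AB·AB·C·A
    A ↦ AB
    B ↦ C
    C ↦ A

A->AB, B->C, C->A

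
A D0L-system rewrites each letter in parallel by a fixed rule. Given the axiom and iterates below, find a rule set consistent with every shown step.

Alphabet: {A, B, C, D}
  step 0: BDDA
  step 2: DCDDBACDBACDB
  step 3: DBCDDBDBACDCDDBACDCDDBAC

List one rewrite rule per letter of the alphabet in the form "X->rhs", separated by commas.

A->D, B->AC, C->CD, D->DB

  step 2 ⇒ step 3: DCDDBACDBACDB ⇒ DB·CD·DB·DB·AC·D·CD·DB·AC·D·CD·DB·AC
    A ↦ D
    B ↦ AC
    C ↦ CD
    D ↦ DB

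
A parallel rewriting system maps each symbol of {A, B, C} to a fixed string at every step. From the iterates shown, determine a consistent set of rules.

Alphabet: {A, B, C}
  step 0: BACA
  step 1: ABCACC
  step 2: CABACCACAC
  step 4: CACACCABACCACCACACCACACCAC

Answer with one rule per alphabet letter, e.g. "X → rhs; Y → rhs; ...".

  step 1 ⇒ step 2: ABCACC ⇒ C·AB·AC·C·AC·AC
    A ↦ C
    B ↦ AB
    C ↦ AC

A->C, B->AB, C->AC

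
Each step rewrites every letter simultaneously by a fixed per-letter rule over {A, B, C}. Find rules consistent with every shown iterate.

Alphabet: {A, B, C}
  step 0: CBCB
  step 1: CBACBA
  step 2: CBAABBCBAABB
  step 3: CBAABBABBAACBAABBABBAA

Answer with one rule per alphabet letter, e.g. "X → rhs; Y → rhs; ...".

  step 2 ⇒ step 3: CBAABBCBAABB ⇒ CB·A·ABB·ABB·A·A·CB·A·ABB·ABB·A·A
    A ↦ ABB
    B ↦ A
    C ↦ CB

A->ABB, B->A, C->CB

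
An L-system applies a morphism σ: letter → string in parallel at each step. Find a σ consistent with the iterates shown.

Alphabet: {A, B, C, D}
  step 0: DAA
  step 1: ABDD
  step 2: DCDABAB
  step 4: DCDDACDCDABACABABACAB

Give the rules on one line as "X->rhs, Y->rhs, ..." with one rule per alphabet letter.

A->D, B->CD, C->AC, D->AB

  step 1 ⇒ step 2: ABDD ⇒ D·CD·AB·AB
    A ↦ D
    B ↦ CD
    D ↦ AB
    C ↦ AC  (constrained at step 2)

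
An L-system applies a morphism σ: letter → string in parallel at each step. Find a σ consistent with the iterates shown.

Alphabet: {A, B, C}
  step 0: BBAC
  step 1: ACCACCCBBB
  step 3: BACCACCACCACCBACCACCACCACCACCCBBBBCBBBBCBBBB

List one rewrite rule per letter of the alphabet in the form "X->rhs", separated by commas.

A->CBB, B->ACC, C->B

  step 0 ⇒ step 1: BBAC ⇒ ACC·ACC·CBB·B
    A ↦ CBB
    B ↦ ACC
    C ↦ B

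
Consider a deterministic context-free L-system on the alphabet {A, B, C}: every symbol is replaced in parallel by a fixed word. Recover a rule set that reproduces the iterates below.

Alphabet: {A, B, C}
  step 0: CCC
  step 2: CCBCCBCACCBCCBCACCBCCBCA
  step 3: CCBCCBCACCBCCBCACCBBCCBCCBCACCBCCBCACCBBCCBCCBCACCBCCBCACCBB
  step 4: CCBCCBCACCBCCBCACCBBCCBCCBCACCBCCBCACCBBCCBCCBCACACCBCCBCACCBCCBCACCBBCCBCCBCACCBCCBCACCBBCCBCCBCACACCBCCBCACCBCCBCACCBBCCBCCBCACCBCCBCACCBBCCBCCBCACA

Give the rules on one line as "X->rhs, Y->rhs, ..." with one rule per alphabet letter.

A->B, B->CA, C->CCB

  step 3 ⇒ step 4: CCBCCBCACCBCCBCACCBBCCBCCBCACCBCCBCACCBBCCBCCBCACCBCCBCACCBB ⇒ CCB·CCB·CA·CCB·CCB·CA·CCB·B·CCB·CCB·CA·CCB·CCB·CA·CCB·B·CCB·CCB·CA·CA·CCB·CCB·CA·CCB·CCB·CA·CCB·B·CCB·CCB·CA·CCB·CCB·CA·CCB·B·CCB·CCB·CA·CA·CCB·CCB·CA·CCB·CCB·CA·CCB·B·CCB·CCB·CA·CCB·CCB·CA·CCB·B·CCB·CCB·CA·CA
    A ↦ B
    B ↦ CA
    C ↦ CCB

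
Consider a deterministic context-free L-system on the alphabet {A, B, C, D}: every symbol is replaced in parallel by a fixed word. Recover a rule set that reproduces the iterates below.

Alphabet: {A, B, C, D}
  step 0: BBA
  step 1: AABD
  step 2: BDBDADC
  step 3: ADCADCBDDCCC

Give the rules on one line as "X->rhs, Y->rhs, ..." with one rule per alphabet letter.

A->BD, B->A, C->CC, D->DC

  step 2 ⇒ step 3: BDBDADC ⇒ A·DC·A·DC·BD·DC·CC
    A ↦ BD
    B ↦ A
    C ↦ CC
    D ↦ DC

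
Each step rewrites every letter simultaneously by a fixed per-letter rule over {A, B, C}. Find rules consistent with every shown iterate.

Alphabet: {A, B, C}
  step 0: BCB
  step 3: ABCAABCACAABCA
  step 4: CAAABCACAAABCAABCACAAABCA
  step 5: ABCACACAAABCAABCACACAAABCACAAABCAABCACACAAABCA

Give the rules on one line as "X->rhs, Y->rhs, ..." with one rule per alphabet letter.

A->CA, B->A, C->AB

  step 4 ⇒ step 5: CAAABCACAAABCAABCACAAABCA ⇒ AB·CA·CA·CA·A·AB·CA·AB·CA·CA·CA·A·AB·CA·CA·A·AB·CA·AB·CA·CA·CA·A·AB·CA
    A ↦ CA
    B ↦ A
    C ↦ AB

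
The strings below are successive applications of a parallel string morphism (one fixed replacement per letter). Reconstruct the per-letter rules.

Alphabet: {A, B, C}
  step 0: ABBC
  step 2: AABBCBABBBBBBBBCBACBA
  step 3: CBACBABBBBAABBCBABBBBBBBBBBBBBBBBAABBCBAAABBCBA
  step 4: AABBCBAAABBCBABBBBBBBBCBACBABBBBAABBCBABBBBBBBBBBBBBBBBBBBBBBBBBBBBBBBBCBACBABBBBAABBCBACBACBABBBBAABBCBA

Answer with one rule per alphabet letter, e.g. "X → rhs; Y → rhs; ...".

  step 3 ⇒ step 4: CBACBABBBBAABBCBABBBBBBBBBBBBBBBBAABBCBAAABBCBA ⇒ AA·BB·CBA·AA·BB·CBA·BB·BB·BB·BB·CBA·CBA·BB·BB·AA·BB·CBA·BB·BB·BB·BB·BB·BB·BB·BB·BB·BB·BB·BB·BB·BB·BB·BB·CBA·CBA·BB·BB·AA·BB·CBA·CBA·CBA·BB·BB·AA·BB·CBA
    A ↦ CBA
    B ↦ BB
    C ↦ AA

A->CBA, B->BB, C->AA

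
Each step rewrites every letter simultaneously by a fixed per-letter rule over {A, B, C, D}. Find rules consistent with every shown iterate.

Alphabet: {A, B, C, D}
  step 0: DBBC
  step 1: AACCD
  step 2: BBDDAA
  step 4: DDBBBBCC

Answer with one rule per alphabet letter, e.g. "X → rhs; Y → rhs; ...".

A->B, B->C, C->D, D->AA

  step 1 ⇒ step 2: AACCD ⇒ B·B·D·D·AA
    A ↦ B
    C ↦ D
    D ↦ AA
  step 0 ⇒ step 1: DBBC ⇒ AA·C·C·D
    B ↦ C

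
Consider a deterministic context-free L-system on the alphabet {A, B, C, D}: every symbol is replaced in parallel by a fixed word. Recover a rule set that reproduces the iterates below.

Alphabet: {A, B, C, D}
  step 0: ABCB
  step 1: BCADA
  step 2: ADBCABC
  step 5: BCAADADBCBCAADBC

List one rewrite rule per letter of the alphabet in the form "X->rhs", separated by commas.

A->BC, B->A, C->D, D->A

  step 1 ⇒ step 2: BCADA ⇒ A·D·BC·A·BC
    A ↦ BC
    B ↦ A
    C ↦ D
    D ↦ A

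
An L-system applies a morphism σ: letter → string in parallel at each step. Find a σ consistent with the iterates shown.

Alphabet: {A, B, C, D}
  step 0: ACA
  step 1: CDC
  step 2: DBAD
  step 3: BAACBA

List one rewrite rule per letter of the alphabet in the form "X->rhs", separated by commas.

  step 2 ⇒ step 3: DBAD ⇒ BA·A·C·BA
    A ↦ C
    B ↦ A
    D ↦ BA
  step 0 ⇒ step 1: ACA ⇒ C·D·C
    C ↦ D

A->C, B->A, C->D, D->BA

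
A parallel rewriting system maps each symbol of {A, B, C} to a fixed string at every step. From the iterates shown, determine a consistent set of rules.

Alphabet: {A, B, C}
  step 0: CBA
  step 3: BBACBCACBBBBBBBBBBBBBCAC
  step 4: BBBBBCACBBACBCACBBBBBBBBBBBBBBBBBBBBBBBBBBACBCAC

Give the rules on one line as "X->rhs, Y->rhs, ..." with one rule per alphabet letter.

A->BC, B->BB, C->AC

  step 3 ⇒ step 4: BBACBCACBBBBBBBBBBBBBCAC ⇒ BB·BB·BC·AC·BB·AC·BC·AC·BB·BB·BB·BB·BB·BB·BB·BB·BB·BB·BB·BB·BB·AC·BC·AC
    A ↦ BC
    B ↦ BB
    C ↦ AC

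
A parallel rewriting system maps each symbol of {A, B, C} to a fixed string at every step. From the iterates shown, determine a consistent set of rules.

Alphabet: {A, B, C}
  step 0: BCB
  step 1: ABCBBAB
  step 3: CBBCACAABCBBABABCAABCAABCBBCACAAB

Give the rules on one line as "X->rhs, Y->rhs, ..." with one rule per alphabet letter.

A->CA, B->AB, C->CBB

  step 0 ⇒ step 1: BCB ⇒ AB·CBB·AB
    B ↦ AB
    C ↦ CBB
    A ↦ CA  (constrained at step 1)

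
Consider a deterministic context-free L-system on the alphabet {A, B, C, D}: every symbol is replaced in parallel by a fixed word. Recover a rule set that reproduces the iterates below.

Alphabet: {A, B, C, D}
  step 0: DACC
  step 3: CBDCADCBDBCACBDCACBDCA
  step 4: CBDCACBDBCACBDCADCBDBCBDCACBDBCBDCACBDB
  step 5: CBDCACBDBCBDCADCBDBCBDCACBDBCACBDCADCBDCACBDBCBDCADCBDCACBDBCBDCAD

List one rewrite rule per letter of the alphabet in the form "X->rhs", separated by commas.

  step 4 ⇒ step 5: CBDCACBDBCACBDCADCBDBCBDCACBDBCBDCACBDB ⇒ CB·D·CA·CB·DB·CB·D·CA·D·CB·DB·CB·D·CA·CB·DB·CA·CB·D·CA·D·CB·D·CA·CB·DB·CB·D·CA·D·CB·D·CA·CB·DB·CB·D·CA·D
    A ↦ DB
    B ↦ D
    C ↦ CB
    D ↦ CA

A->DB, B->D, C->CB, D->CA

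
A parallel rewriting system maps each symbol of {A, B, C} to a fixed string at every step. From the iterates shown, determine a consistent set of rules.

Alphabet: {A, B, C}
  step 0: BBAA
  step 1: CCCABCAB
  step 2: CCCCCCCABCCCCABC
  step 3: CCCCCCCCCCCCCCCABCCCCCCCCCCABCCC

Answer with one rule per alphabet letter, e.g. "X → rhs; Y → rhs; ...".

A->CAB, B->C, C->CC

  step 2 ⇒ step 3: CCCCCCCABCCCCABC ⇒ CC·CC·CC·CC·CC·CC·CC·CAB·C·CC·CC·CC·CC·CAB·C·CC
    A ↦ CAB
    B ↦ C
    C ↦ CC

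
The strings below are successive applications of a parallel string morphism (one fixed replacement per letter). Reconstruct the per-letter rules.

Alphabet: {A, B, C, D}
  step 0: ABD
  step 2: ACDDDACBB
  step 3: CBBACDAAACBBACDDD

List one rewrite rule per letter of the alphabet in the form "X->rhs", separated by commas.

A->CBB, B->D, C->ACD, D->A

  step 2 ⇒ step 3: ACDDDACBB ⇒ CBB·ACD·A·A·A·CBB·ACD·D·D
    A ↦ CBB
    B ↦ D
    C ↦ ACD
    D ↦ A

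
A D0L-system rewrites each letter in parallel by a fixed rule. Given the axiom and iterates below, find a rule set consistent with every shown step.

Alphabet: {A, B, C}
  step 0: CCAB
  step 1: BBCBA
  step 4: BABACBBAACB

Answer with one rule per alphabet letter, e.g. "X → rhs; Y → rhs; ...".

A->CB, B->A, C->B

  step 0 ⇒ step 1: CCAB ⇒ B·B·CB·A
    A ↦ CB
    B ↦ A
    C ↦ B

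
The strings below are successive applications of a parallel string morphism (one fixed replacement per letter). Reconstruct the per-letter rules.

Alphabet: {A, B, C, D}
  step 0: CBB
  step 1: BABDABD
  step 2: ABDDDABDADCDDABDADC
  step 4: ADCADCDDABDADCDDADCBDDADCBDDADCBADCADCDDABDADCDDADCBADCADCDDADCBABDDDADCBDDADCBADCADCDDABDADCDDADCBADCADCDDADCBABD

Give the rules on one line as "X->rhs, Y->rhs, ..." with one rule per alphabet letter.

  step 1 ⇒ step 2: BABDABD ⇒ ABD·DD·ABD·ADC·DD·ABD·ADC
    A ↦ DD
    B ↦ ABD
    D ↦ ADC
  step 0 ⇒ step 1: CBB ⇒ B·ABD·ABD
    C ↦ B

A->DD, B->ABD, C->B, D->ADC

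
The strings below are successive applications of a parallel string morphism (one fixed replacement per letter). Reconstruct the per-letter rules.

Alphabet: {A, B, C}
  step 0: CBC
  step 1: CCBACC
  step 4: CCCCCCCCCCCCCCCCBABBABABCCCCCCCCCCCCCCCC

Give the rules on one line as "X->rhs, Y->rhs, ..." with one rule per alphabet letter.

  step 0 ⇒ step 1: CBC ⇒ CC·BA·CC
    B ↦ BA
    C ↦ CC
    A ↦ B  (constrained at step 1)

A->B, B->BA, C->CC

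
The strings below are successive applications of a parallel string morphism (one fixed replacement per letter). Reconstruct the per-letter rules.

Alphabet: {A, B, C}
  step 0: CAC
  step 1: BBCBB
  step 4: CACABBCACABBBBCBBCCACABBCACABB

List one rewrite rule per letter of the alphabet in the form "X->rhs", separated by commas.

  step 0 ⇒ step 1: CAC ⇒ BB·C·BB
    A ↦ C
    C ↦ BB
    B ↦ CA  (constrained at step 1)

A->C, B->CA, C->BB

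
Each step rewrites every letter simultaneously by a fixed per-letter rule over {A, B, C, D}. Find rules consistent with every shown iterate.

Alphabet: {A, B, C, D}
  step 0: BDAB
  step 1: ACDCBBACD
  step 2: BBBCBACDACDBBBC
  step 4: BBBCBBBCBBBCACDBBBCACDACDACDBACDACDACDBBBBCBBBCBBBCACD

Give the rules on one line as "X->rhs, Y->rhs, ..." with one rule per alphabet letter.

A->BB, B->ACD, C->B, D->C

  step 1 ⇒ step 2: ACDCBBACD ⇒ BB·B·C·B·ACD·ACD·BB·B·C
    A ↦ BB
    B ↦ ACD
    C ↦ B
    D ↦ C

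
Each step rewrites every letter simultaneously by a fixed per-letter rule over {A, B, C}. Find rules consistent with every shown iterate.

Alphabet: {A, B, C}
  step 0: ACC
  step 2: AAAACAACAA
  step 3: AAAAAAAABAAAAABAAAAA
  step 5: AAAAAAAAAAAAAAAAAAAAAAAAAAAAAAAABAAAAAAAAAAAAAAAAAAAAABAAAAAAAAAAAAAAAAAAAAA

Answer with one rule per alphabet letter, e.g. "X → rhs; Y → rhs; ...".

A->AA, B->C, C->BA

  step 2 ⇒ step 3: AAAACAACAA ⇒ AA·AA·AA·AA·BA·AA·AA·BA·AA·AA
    A ↦ AA
    C ↦ BA
    B ↦ C  (constrained at step 3)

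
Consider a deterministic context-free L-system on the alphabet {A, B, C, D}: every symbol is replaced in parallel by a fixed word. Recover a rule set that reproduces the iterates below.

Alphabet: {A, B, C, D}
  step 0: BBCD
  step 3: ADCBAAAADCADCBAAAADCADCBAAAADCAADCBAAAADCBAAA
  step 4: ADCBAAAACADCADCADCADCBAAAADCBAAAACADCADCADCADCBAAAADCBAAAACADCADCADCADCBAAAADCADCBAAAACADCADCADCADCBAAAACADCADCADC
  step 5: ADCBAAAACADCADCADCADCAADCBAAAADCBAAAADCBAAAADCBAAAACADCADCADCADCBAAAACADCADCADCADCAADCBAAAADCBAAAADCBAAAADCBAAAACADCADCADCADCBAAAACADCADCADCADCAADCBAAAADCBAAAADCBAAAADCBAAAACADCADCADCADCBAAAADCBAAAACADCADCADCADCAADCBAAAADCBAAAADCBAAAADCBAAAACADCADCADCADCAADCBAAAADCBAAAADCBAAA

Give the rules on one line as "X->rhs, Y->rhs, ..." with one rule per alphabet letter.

  step 4 ⇒ step 5: ADCBAAAACADCADCADCADCBAAAADCBAAAACADCADCADCADCBAAAADCBAAAACADCADCADCADCBAAAADCADCBAAAACADCADCADCADCBAAAACADCADCADC ⇒ ADC·BAA·A·AC·ADC·ADC·ADC·ADC·A·ADC·BAA·A·ADC·BAA·A·ADC·BAA·A·ADC·BAA·A·AC·ADC·ADC·ADC·ADC·BAA·A·AC·ADC·ADC·ADC·ADC·A·ADC·BAA·A·ADC·BAA·A·ADC·BAA·A·ADC·BAA·A·AC·ADC·ADC·ADC·ADC·BAA·A·AC·ADC·ADC·ADC·ADC·A·ADC·BAA·A·ADC·BAA·A·ADC·BAA·A·ADC·BAA·A·AC·ADC·ADC·ADC·ADC·BAA·A·ADC·BAA·A·AC·ADC·ADC·ADC·ADC·A·ADC·BAA·A·ADC·BAA·A·ADC·BAA·A·ADC·BAA·A·AC·ADC·ADC·ADC·ADC·A·ADC·BAA·A·ADC·BAA·A·ADC·BAA·A
    A ↦ ADC
    B ↦ AC
    C ↦ A
    D ↦ BAA

A->ADC, B->AC, C->A, D->BAA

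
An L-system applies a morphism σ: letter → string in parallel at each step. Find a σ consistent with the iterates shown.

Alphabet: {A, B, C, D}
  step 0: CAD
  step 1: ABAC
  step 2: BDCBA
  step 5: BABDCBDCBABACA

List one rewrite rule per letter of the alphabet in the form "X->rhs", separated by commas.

A->B, B->DC, C->A, D->AC

  step 1 ⇒ step 2: ABAC ⇒ B·DC·B·A
    A ↦ B
    B ↦ DC
    C ↦ A
  step 0 ⇒ step 1: CAD ⇒ A·B·AC
    D ↦ AC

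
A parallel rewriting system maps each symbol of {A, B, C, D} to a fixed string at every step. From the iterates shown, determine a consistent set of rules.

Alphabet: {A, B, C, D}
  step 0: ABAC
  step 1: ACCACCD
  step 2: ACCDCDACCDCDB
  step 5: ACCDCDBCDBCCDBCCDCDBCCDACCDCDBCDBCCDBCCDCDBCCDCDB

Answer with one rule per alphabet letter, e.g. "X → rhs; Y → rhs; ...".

A->AC, B->C, C->CD, D->B

  step 1 ⇒ step 2: ACCACCD ⇒ AC·CD·CD·AC·CD·CD·B
    A ↦ AC
    C ↦ CD
    D ↦ B
  step 0 ⇒ step 1: ABAC ⇒ AC·C·AC·CD
    B ↦ C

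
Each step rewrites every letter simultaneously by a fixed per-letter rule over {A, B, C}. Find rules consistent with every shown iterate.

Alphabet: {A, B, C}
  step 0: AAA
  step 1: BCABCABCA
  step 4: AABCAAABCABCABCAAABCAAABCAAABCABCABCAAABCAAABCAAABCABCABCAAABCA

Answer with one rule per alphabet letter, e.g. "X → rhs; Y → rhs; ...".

A->BCA, B->A, C->A

  step 0 ⇒ step 1: AAA ⇒ BCA·BCA·BCA
    A ↦ BCA
    B ↦ A  (constrained at step 1)
    C ↦ A  (constrained at step 1)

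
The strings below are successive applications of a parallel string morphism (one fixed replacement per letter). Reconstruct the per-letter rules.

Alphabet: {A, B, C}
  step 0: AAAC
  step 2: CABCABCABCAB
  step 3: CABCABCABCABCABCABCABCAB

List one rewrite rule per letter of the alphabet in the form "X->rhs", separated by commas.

  step 2 ⇒ step 3: CABCABCABCAB ⇒ CA·B·CAB·CA·B·CAB·CA·B·CAB·CA·B·CAB
    A ↦ B
    B ↦ CAB
    C ↦ CA

A->B, B->CAB, C->CA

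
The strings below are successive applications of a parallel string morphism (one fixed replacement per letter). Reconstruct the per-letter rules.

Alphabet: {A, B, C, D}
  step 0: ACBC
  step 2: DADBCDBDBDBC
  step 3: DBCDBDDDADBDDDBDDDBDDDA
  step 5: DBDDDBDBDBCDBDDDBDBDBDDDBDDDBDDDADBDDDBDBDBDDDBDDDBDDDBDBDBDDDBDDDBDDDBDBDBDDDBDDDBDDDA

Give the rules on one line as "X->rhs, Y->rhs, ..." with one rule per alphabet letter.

  step 2 ⇒ step 3: DADBCDBDBDBC ⇒ DB·C·DB·DD·DA·DB·DD·DB·DD·DB·DD·DA
    A ↦ C
    B ↦ DD
    C ↦ DA
    D ↦ DB

A->C, B->DD, C->DA, D->DB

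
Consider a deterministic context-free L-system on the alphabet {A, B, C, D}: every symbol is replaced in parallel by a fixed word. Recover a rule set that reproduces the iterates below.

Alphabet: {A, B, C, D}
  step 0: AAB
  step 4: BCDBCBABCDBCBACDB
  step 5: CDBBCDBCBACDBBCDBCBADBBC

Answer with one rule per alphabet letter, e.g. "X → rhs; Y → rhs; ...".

  step 4 ⇒ step 5: BCDBCBABCDBCBACDB ⇒ C·DB·B·C·DB·C·BA·C·DB·B·C·DB·C·BA·DB·B·C
    A ↦ BA
    B ↦ C
    C ↦ DB
    D ↦ B

A->BA, B->C, C->DB, D->B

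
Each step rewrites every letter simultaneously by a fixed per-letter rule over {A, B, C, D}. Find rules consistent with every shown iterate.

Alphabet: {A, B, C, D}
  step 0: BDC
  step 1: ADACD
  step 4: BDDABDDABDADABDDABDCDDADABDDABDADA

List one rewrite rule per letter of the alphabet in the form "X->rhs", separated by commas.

A->BD, B->A, C->CD, D->DA

  step 0 ⇒ step 1: BDC ⇒ A·DA·CD
    B ↦ A
    C ↦ CD
    D ↦ DA
    A ↦ BD  (constrained at step 1)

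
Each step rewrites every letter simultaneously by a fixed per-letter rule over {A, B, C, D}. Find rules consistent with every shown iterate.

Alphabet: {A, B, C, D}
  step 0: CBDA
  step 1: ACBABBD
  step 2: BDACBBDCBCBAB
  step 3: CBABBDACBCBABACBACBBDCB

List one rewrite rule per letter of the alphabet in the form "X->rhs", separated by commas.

  step 2 ⇒ step 3: BDACBBDCBCBAB ⇒ CB·AB·BD·A·CB·CB·AB·A·CB·A·CB·BD·CB
    A ↦ BD
    B ↦ CB
    C ↦ A
    D ↦ AB

A->BD, B->CB, C->A, D->AB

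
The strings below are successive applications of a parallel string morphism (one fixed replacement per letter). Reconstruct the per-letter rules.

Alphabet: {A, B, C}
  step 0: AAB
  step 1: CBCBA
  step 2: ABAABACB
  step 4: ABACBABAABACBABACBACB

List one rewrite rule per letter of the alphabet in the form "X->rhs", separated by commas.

  step 1 ⇒ step 2: CBCBA ⇒ AB·A·AB·A·CB
    A ↦ CB
    B ↦ A
    C ↦ AB

A->CB, B->A, C->AB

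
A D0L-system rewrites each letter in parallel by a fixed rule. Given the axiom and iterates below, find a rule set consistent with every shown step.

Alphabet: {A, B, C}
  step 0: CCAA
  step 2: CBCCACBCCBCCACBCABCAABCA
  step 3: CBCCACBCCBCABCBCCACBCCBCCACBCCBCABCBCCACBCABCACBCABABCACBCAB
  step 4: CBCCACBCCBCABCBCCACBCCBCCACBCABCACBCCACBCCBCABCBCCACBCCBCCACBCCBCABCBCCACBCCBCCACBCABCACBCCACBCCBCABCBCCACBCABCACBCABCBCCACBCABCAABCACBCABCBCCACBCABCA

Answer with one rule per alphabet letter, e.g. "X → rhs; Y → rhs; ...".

A->AB, B->CA, C->CBC

  step 3 ⇒ step 4: CBCCACBCCBCABCBCCACBCCBCCACBCCBCABCBCCACBCABCACBCABABCACBCAB ⇒ CBC·CA·CBC·CBC·AB·CBC·CA·CBC·CBC·CA·CBC·AB·CA·CBC·CA·CBC·CBC·AB·CBC·CA·CBC·CBC·CA·CBC·CBC·AB·CBC·CA·CBC·CBC·CA·CBC·AB·CA·CBC·CA·CBC·CBC·AB·CBC·CA·CBC·AB·CA·CBC·AB·CBC·CA·CBC·AB·CA·AB·CA·CBC·AB·CBC·CA·CBC·AB·CA
    A ↦ AB
    B ↦ CA
    C ↦ CBC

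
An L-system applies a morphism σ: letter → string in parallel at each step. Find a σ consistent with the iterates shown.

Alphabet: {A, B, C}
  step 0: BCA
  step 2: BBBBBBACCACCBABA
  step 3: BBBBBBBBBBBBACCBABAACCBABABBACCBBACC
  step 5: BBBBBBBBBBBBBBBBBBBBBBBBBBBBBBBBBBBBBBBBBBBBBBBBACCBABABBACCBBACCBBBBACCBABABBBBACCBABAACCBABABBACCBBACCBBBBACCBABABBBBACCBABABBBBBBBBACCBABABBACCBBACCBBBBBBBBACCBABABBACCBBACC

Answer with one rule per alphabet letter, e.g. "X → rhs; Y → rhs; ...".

  step 2 ⇒ step 3: BBBBBBACCACCBABA ⇒ BB·BB·BB·BB·BB·BB·ACC·BA·BA·ACC·BA·BA·BB·ACC·BB·ACC
    A ↦ ACC
    B ↦ BB
    C ↦ BA

A->ACC, B->BB, C->BA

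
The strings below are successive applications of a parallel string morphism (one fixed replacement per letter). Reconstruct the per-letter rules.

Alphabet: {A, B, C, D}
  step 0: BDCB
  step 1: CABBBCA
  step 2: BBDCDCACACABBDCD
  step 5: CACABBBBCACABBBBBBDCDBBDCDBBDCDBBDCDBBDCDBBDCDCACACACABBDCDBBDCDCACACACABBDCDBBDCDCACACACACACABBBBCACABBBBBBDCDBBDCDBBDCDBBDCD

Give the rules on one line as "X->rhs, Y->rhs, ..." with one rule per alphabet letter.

A->DCD, B->CA, C->BB, D->B

  step 1 ⇒ step 2: CABBBCA ⇒ BB·DCD·CA·CA·CA·BB·DCD
    A ↦ DCD
    B ↦ CA
    C ↦ BB
  step 0 ⇒ step 1: BDCB ⇒ CA·B·BB·CA
    D ↦ B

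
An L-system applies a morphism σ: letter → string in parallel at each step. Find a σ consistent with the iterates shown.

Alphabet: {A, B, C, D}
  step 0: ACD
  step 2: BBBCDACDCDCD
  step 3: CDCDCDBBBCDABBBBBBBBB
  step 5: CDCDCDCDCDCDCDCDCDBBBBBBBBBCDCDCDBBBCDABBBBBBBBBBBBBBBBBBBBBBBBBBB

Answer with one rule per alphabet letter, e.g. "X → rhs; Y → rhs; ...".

  step 2 ⇒ step 3: BBBCDACDCDCD ⇒ CD·CD·CD·B·BB·CDA·B·BB·B·BB·B·BB
    A ↦ CDA
    B ↦ CD
    C ↦ B
    D ↦ BB

A->CDA, B->CD, C->B, D->BB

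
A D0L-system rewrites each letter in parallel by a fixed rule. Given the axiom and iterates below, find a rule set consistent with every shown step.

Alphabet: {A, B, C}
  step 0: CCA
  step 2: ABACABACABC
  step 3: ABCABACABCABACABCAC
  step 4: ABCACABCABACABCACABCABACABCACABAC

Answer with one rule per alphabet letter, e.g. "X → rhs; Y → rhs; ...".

  step 3 ⇒ step 4: ABCABACABCABACABCAC ⇒ AB·C·AC·AB·C·AB·AC·AB·C·AC·AB·C·AB·AC·AB·C·AC·AB·AC
    A ↦ AB
    B ↦ C
    C ↦ AC

A->AB, B->C, C->AC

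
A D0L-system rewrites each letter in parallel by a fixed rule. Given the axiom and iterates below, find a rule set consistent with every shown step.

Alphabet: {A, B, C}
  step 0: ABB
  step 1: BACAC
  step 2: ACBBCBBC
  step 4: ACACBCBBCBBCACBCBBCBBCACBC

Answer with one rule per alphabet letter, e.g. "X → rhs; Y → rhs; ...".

A->B, B->AC, C->BC

  step 1 ⇒ step 2: BACAC ⇒ AC·B·BC·B·BC
    A ↦ B
    B ↦ AC
    C ↦ BC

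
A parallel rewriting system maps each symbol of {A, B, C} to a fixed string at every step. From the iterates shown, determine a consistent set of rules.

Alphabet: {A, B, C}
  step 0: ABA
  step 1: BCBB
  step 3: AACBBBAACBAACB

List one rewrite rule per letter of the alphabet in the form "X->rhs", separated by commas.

  step 0 ⇒ step 1: ABA ⇒ B·CB·B
    A ↦ B
    B ↦ CB
    C ↦ AA  (constrained at step 1)

A->B, B->CB, C->AA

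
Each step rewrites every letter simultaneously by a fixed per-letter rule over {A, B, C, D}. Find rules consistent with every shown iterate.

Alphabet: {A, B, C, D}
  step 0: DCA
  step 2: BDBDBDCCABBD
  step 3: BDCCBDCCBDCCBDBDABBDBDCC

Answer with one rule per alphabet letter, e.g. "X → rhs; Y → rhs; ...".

A->AB, B->BD, C->BD, D->CC

  step 2 ⇒ step 3: BDBDBDCCABBD ⇒ BD·CC·BD·CC·BD·CC·BD·BD·AB·BD·BD·CC
    A ↦ AB
    B ↦ BD
    C ↦ BD
    D ↦ CC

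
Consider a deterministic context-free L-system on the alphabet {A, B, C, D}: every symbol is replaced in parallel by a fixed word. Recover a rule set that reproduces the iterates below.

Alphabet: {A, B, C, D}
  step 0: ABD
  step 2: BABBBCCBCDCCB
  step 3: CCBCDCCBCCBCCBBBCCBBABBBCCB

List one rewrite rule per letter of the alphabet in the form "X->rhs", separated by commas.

  step 2 ⇒ step 3: BABBBCCBCDCCB ⇒ CCB·CD·CCB·CCB·CCB·B·B·CCB·B·AB·B·B·CCB
    A ↦ CD
    B ↦ CCB
    C ↦ B
    D ↦ AB

A->CD, B->CCB, C->B, D->AB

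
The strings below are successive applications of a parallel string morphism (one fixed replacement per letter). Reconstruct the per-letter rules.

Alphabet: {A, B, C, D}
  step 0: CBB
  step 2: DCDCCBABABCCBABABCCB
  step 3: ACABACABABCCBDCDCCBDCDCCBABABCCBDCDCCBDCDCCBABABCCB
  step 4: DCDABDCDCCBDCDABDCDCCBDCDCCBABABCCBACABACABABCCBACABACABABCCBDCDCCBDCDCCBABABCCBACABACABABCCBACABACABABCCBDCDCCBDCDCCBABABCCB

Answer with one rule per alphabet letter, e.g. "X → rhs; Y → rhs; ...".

A->DCD, B->CCB, C->AB, D->AC

  step 3 ⇒ step 4: ACABACABABCCBDCDCCBDCDCCBABABCCBDCDCCBDCDCCBABABCCB ⇒ DCD·AB·DCD·CCB·DCD·AB·DCD·CCB·DCD·CCB·AB·AB·CCB·AC·AB·AC·AB·AB·CCB·AC·AB·AC·AB·AB·CCB·DCD·CCB·DCD·CCB·AB·AB·CCB·AC·AB·AC·AB·AB·CCB·AC·AB·AC·AB·AB·CCB·DCD·CCB·DCD·CCB·AB·AB·CCB
    A ↦ DCD
    B ↦ CCB
    C ↦ AB
    D ↦ AC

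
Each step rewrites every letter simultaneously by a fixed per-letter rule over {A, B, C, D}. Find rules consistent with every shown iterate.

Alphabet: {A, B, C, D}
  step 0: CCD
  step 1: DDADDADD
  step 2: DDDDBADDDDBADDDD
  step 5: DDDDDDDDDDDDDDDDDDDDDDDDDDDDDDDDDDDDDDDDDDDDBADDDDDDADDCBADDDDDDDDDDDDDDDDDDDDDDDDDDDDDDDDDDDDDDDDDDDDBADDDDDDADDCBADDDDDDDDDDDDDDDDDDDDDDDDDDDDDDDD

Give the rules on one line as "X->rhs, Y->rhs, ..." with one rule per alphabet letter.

A->BA, B->DDC, C->DDA, D->DD

  step 1 ⇒ step 2: DDADDADD ⇒ DD·DD·BA·DD·DD·BA·DD·DD
    A ↦ BA
    D ↦ DD
    B ↦ DDC  (constrained at step 2)
  step 0 ⇒ step 1: CCD ⇒ DDA·DDA·DD
    C ↦ DDA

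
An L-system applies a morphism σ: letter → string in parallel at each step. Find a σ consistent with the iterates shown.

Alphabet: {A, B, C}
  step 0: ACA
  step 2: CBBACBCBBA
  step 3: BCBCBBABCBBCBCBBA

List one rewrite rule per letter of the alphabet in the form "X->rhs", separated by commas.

A->BA, B->CB, C->B

  step 2 ⇒ step 3: CBBACBCBBA ⇒ B·CB·CB·BA·B·CB·B·CB·CB·BA
    A ↦ BA
    B ↦ CB
    C ↦ B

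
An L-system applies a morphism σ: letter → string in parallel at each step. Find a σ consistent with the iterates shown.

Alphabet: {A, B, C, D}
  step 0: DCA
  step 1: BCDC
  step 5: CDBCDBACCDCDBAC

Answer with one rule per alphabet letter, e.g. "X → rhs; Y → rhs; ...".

A->C, B->A, C->CD, D->B

  step 0 ⇒ step 1: DCA ⇒ B·CD·C
    A ↦ C
    C ↦ CD
    D ↦ B
    B ↦ A  (constrained at step 1)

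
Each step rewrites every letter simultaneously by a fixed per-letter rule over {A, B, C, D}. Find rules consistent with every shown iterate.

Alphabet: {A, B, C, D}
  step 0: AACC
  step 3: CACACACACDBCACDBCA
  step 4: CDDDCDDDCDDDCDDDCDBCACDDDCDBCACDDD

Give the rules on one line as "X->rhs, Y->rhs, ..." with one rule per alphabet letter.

A->DD, B->CA, C->CD, D->B

  step 3 ⇒ step 4: CACACACACDBCACDBCA ⇒ CD·DD·CD·DD·CD·DD·CD·DD·CD·B·CA·CD·DD·CD·B·CA·CD·DD
    A ↦ DD
    B ↦ CA
    C ↦ CD
    D ↦ B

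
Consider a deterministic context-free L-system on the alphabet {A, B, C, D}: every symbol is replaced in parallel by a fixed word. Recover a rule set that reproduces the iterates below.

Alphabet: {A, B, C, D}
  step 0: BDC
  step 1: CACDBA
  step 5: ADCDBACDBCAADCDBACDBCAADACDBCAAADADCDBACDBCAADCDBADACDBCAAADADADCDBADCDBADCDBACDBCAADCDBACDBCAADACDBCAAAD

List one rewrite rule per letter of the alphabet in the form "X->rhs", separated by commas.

  step 0 ⇒ step 1: BDC ⇒ CA·CDB·A
    B ↦ CA
    C ↦ A
    D ↦ CDB
    A ↦ AD  (constrained at step 1)

A->AD, B->CA, C->A, D->CDB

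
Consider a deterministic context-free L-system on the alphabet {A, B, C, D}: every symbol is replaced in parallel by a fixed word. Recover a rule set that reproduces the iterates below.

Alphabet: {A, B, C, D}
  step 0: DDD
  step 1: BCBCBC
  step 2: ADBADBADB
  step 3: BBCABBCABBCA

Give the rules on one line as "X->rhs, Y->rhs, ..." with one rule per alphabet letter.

A->B, B->A, C->DB, D->BC

  step 2 ⇒ step 3: ADBADBADB ⇒ B·BC·A·B·BC·A·B·BC·A
    A ↦ B
    B ↦ A
    D ↦ BC
  step 1 ⇒ step 2: BCBCBC ⇒ A·DB·A·DB·A·DB
    C ↦ DB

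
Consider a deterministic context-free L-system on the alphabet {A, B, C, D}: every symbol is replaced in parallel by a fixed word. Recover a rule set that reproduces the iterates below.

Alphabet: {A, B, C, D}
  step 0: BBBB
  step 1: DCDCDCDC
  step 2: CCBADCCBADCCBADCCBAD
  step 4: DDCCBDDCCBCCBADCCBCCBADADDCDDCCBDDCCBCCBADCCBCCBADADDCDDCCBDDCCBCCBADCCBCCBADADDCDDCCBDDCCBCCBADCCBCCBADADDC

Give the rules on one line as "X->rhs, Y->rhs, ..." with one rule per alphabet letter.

  step 1 ⇒ step 2: DCDCDCDC ⇒ CCB·AD·CCB·AD·CCB·AD·CCB·AD
    C ↦ AD
    D ↦ CCB
    A ↦ DD  (constrained at step 2)
  step 0 ⇒ step 1: BBBB ⇒ DC·DC·DC·DC
    B ↦ DC

A->DD, B->DC, C->AD, D->CCB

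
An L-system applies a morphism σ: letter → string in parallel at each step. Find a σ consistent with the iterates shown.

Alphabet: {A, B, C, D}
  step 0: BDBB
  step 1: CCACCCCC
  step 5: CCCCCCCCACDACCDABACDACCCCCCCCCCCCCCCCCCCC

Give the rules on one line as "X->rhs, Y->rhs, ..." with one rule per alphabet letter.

  step 0 ⇒ step 1: BDBB ⇒ CC·AC·CC·CC
    B ↦ CC
    D ↦ AC
    A ↦ DA  (constrained at step 1)
    C ↦ B  (constrained at step 1)

A->DA, B->CC, C->B, D->AC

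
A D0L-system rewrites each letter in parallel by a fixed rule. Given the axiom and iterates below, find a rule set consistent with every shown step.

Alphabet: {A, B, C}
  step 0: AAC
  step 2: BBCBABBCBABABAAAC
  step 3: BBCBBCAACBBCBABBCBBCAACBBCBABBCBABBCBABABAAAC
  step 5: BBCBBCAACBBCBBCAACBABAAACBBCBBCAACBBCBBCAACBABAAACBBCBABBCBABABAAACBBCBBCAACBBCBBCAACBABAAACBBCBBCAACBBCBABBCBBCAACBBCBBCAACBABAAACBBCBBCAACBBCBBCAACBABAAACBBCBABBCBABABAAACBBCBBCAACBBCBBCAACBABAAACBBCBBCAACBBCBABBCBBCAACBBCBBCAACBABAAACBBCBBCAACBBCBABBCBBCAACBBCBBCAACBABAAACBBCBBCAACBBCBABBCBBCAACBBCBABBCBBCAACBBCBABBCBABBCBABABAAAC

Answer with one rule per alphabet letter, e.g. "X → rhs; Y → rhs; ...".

A->BA, B->BBC, C->AAC

  step 2 ⇒ step 3: BBCBABBCBABABAAAC ⇒ BBC·BBC·AAC·BBC·BA·BBC·BBC·AAC·BBC·BA·BBC·BA·BBC·BA·BA·BA·AAC
    A ↦ BA
    B ↦ BBC
    C ↦ AAC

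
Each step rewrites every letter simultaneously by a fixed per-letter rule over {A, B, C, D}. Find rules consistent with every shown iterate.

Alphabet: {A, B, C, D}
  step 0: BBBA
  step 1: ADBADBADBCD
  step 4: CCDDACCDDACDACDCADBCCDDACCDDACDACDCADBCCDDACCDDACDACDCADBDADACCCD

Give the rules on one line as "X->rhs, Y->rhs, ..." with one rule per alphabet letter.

A->CD, B->ADB, C->DA, D->C

  step 0 ⇒ step 1: BBBA ⇒ ADB·ADB·ADB·CD
    A ↦ CD
    B ↦ ADB
    C ↦ DA  (constrained at step 1)
    D ↦ C  (constrained at step 1)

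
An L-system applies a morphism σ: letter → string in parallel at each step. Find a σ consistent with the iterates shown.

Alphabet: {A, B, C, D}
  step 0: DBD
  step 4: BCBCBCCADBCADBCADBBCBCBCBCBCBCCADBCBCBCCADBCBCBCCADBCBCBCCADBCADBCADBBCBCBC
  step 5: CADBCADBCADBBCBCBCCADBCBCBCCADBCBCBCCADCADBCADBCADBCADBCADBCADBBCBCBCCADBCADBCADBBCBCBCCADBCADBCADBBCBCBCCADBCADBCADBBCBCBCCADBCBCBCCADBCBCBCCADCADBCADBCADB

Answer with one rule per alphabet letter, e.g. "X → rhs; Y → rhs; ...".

A->CB, B->CAD, C->B, D->CBC

  step 4 ⇒ step 5: BCBCBCCADBCADBCADBBCBCBCBCBCBCCADBCBCBCCADBCBCBCCADBCBCBCCADBCADBCADBBCBCBC ⇒ CAD·B·CAD·B·CAD·B·B·CB·CBC·CAD·B·CB·CBC·CAD·B·CB·CBC·CAD·CAD·B·CAD·B·CAD·B·CAD·B·CAD·B·CAD·B·B·CB·CBC·CAD·B·CAD·B·CAD·B·B·CB·CBC·CAD·B·CAD·B·CAD·B·B·CB·CBC·CAD·B·CAD·B·CAD·B·B·CB·CBC·CAD·B·CB·CBC·CAD·B·CB·CBC·CAD·CAD·B·CAD·B·CAD·B
    A ↦ CB
    B ↦ CAD
    C ↦ B
    D ↦ CBC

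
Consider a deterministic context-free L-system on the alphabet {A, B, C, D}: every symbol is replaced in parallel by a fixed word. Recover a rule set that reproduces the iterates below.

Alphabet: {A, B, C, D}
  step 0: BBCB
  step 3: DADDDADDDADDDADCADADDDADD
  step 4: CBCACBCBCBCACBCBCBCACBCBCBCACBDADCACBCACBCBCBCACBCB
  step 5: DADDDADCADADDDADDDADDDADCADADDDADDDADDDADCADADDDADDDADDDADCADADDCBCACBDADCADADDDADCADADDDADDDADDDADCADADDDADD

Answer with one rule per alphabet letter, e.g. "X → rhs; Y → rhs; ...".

A->CA, B->D, C->DAD, D->CB

  step 4 ⇒ step 5: CBCACBCBCBCACBCBCBCACBCBCBCACBDADCACBCACBCBCBCACBCB ⇒ DAD·D·DAD·CA·DAD·D·DAD·D·DAD·D·DAD·CA·DAD·D·DAD·D·DAD·D·DAD·CA·DAD·D·DAD·D·DAD·D·DAD·CA·DAD·D·CB·CA·CB·DAD·CA·DAD·D·DAD·CA·DAD·D·DAD·D·DAD·D·DAD·CA·DAD·D·DAD·D
    A ↦ CA
    B ↦ D
    C ↦ DAD
    D ↦ CB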